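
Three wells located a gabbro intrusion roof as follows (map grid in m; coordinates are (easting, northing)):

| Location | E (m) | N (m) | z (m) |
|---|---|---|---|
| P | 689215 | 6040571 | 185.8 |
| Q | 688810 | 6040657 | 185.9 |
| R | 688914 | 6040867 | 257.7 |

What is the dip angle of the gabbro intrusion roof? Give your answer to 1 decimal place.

Two edge vectors: P→Q = (-405, 86, 0.1), P→R = (-301, 296, 71.9).
Normal n = (P→Q) × (P→R) = (6153.8, 29089.4, -93994).
So ∂z/∂E = −n_x/n_z = 0.06547 and ∂z/∂N = −n_y/n_z = 0.30948.
Gradient magnitude |∇z| = √(a² + b²) = √(0.00429 + 0.09578) = 0.31633.
True dip = arctan(0.31633) = 17.6°, dipping toward SSW (azimuth ≈ 192°).

17.6°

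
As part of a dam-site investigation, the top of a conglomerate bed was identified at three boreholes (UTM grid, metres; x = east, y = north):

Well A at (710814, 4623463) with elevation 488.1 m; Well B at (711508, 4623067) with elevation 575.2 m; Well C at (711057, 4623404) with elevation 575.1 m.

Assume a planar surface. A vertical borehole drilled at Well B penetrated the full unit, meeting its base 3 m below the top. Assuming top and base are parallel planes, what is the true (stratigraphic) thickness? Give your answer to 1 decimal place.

Two edge vectors: Well A→Well B = (694, -396, 87.1), Well A→Well C = (243, -59, 87).
Normal n = (Well A→Well B) × (Well A→Well C) = (-29313.1, -39212.7, 55282).
So ∂z/∂x = −n_x/n_z = 0.53025 and ∂z/∂y = −n_y/n_z = 0.70932.
|∇z| = √(a²+b²) = 0.88561, so dip δ = arctan(0.88561) = 41.53°.
True thickness = vertical thickness × cos δ = 3 × cos 41.53° = 2.2 m.

2.2 m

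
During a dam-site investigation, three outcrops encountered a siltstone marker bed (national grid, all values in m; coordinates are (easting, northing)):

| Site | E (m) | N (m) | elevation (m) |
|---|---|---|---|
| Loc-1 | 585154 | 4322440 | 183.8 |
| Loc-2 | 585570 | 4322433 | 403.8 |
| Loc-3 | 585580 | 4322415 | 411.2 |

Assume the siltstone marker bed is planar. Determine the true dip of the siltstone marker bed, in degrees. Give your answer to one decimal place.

Let the plane be z = a·E + b·N + c.
Loc-2−Loc-1: 416a − 7b = 220;  Loc-3−Loc-1: 426a − 25b = 227.4.
Solving gives a = 0.52685, b = −0.11841.
Gradient magnitude |∇z| = √(a² + b²) = √(0.27757 + 0.01402) = 0.54000.
True dip = arctan(0.54000) = 28.4°, dipping toward WNW (azimuth ≈ 283°).

28.4°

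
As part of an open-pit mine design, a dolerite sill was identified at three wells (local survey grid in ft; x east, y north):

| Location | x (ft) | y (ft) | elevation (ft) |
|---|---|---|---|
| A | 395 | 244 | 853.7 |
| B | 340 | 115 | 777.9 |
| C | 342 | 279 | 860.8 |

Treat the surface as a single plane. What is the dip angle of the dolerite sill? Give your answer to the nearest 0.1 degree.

28.4°

Let the plane be z = a·x + b·y + c.
B−A: −55a − 129b = −75.8;  C−A: −53a + 35b = 7.1.
Solving gives a = 0.19825, b = 0.50307.
Gradient magnitude |∇z| = √(a² + b²) = √(0.03930 + 0.25308) = 0.54073.
True dip = arctan(0.54073) = 28.4°, dipping toward SSW (azimuth ≈ 202°).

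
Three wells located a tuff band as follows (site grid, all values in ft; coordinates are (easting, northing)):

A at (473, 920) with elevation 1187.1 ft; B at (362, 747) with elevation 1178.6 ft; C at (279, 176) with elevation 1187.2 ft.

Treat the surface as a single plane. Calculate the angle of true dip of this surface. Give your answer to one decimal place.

7.6°

Let the plane be z = a·E + b·N + c.
B−A: −111a − 173b = −8.5;  C−A: −194a − 744b = 0.1.
Solving gives a = 0.12936, b = −0.03386.
Gradient magnitude |∇z| = √(a² + b²) = √(0.01673 + 0.00115) = 0.13372.
True dip = arctan(0.13372) = 7.6°, dipping toward WNW (azimuth ≈ 285°).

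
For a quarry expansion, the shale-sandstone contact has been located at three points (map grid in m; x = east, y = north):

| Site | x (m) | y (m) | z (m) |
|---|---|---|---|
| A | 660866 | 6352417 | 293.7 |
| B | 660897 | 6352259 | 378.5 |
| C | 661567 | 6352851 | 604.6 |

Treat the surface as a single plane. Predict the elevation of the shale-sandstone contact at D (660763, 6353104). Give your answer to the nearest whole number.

-53 m

Two edge vectors: A→B = (31, -158, 84.8), A→C = (701, 434, 310.9).
Normal n = (A→B) × (A→C) = (-85925.4, 49806.9, 124212).
So ∂z/∂x = −n_x/n_z = 0.69176408 and ∂z/∂y = −n_y/n_z = −0.40098300.
Intercept c from A: 293.7 − 457163.36 + 2547211.21 = 2090341.54.
At (660763, 6353104): z = 457092.1 − 2547486.7 + 2090341.54 = -53.0 m.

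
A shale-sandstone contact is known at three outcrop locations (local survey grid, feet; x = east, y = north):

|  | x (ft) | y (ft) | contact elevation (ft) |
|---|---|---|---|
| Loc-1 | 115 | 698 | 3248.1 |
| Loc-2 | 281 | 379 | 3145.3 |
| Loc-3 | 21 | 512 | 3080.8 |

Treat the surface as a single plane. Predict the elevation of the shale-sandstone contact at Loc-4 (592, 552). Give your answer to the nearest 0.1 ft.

Two edge vectors: Loc-1→Loc-2 = (166, -319, -102.8), Loc-1→Loc-3 = (-94, -186, -167.3).
Normal n = (Loc-1→Loc-2) × (Loc-1→Loc-3) = (34247.9, 37435, -60862).
So ∂z/∂x = −n_x/n_z = 0.56271 and ∂z/∂y = −n_y/n_z = 0.61508.
Intercept c from Loc-1: 3248.1 − 64.71 − 429.33 = 2754.06.
At (592, 552): z = 333.1 + 339.5 + 2754.06 = 3426.7 ft.

3426.7 ft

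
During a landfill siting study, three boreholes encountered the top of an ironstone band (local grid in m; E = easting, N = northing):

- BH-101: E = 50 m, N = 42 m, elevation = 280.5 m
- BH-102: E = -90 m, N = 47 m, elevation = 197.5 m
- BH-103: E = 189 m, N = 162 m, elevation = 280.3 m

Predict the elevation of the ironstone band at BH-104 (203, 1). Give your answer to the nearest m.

395 m

Two edge vectors: BH-101→BH-102 = (-140, 5, -83), BH-101→BH-103 = (139, 120, -0.2).
Normal n = (BH-101→BH-102) × (BH-101→BH-103) = (9959, -11565, -17495).
So ∂z/∂E = −n_x/n_z = 0.56925 and ∂z/∂N = −n_y/n_z = −0.66105.
Intercept c from BH-101: 280.5 − 28.46 + 27.76 = 279.80.
At (203, 1): z = 115.6 − 0.7 + 279.80 = 394.7 m.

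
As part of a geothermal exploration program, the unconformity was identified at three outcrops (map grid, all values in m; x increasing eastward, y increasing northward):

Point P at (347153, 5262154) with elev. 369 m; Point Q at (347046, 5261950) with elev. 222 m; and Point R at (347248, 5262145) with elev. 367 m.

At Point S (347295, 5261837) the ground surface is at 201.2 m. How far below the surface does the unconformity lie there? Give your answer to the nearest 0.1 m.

Let the plane be z = a·x + b·y + c.
Point Q−Point P: −107a − 204b = −147;  Point R−Point P: 95a − 9b = −2.
Solving gives a = 0.044978617, b = 0.696996510.
Then c = 369 − a·347153 − b·5262154 = −3682948.43.
At (347295, 5261837): z_contact = 15620.85 + 3667482.02 − 3682948.43 = 154.44 m.
Depth below ground = 201.2 − 154.44 = 46.8 m.

46.8 m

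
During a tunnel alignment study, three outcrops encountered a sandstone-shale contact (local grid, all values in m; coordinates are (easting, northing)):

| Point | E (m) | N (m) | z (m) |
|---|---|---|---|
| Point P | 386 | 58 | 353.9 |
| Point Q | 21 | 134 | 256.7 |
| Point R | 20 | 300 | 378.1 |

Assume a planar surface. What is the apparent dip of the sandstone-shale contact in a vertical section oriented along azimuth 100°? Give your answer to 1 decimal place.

15.9°

Two edge vectors: Point P→Point Q = (-365, 76, -97.2), Point P→Point R = (-366, 242, 24.2).
Normal n = (Point P→Point Q) × (Point P→Point R) = (25361.6, 44408.2, -60514).
So ∂z/∂E = −n_x/n_z = 0.41910 and ∂z/∂N = −n_y/n_z = 0.73385.
Unit vector along 100° is (sin 100°, cos 100°) = (0.9848, -0.1736).
Slope in that direction = a·(0.9848) + b·(-0.1736) = 0.28530.
Apparent dip = arctan|0.28530| = 15.9° (true dip is 40.2°, so apparent ≤ true as expected).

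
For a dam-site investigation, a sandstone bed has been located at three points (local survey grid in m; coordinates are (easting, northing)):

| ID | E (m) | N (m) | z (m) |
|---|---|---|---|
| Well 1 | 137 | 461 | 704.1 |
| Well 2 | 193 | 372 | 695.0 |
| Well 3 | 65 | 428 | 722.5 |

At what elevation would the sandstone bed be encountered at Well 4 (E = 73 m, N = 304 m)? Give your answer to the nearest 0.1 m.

Two edge vectors: Well 1→Well 2 = (56, -89, -9.1), Well 1→Well 3 = (-72, -33, 18.4).
Normal n = (Well 1→Well 2) × (Well 1→Well 3) = (-1937.9, -375.2, -8256).
So ∂z/∂E = −n_x/n_z = −0.23473 and ∂z/∂N = −n_y/n_z = −0.04545.
Intercept c from Well 1: 704.1 + 32.16 + 20.95 = 757.21.
At (73, 304): z = −17.1 − 13.8 + 757.21 = 726.3 m.

726.3 m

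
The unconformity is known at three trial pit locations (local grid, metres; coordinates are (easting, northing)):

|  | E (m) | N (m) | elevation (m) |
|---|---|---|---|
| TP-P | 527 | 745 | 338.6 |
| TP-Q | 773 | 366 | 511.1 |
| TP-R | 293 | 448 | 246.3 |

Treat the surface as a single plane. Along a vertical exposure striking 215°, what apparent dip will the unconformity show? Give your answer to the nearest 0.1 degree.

12.2°

Two edge vectors: TP-P→TP-Q = (246, -379, 172.5), TP-P→TP-R = (-234, -297, -92.3).
Normal n = (TP-P→TP-Q) × (TP-P→TP-R) = (86214.2, -17659.2, -161748).
So ∂z/∂E = −n_x/n_z = 0.53302 and ∂z/∂N = −n_y/n_z = −0.10918.
Unit vector along 215° is (sin 215°, cos 215°) = (-0.5736, -0.8192).
Slope in that direction = a·(-0.5736) + b·(-0.8192) = −0.21629.
Apparent dip = arctan|0.21629| = 12.2° (true dip is 28.5°, so apparent ≤ true as expected).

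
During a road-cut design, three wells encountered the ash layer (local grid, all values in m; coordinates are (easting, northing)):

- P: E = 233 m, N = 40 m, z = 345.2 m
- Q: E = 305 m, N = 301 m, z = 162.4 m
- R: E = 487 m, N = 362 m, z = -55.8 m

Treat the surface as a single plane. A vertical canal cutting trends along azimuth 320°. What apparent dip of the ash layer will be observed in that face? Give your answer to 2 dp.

20.35°

Two edge vectors: P→Q = (72, 261, -182.8), P→R = (254, 322, -401).
Normal n = (P→Q) × (P→R) = (-45799.4, -17559.2, -43110).
So ∂z/∂E = −n_x/n_z = −1.06238 and ∂z/∂N = −n_y/n_z = −0.40731.
Unit vector along 320° is (sin 320°, cos 320°) = (-0.6428, 0.7660).
Slope in that direction = a·(-0.6428) + b·(0.7660) = 0.37087.
Apparent dip = arctan|0.37087| = 20.35° (true dip is 48.7°, so apparent ≤ true as expected).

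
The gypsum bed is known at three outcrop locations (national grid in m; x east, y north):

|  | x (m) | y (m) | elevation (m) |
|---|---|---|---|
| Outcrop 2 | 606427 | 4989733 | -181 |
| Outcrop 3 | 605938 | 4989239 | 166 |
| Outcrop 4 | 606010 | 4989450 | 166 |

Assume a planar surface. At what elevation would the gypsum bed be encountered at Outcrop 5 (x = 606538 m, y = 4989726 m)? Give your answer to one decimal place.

Let the plane be z = a·x + b·y + c.
Outcrop 3−Outcrop 2: −489a − 494b = 347;  Outcrop 4−Outcrop 2: −417a − 283b = 347.
Solving gives a = −1.082915502, b = 0.369525669.
Then c = -181 − a·606427 − b·4989733 = −1187306.23.
At (606538, 4989726): z = −656829.4 + 1843831.8 − 1187306.23 = -303.8 m.

-303.8 m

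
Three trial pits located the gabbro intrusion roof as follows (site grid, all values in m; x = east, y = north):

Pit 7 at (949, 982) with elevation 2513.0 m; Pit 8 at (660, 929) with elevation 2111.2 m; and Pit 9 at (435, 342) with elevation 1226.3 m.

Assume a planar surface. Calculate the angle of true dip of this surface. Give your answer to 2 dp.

57.86°

Two edge vectors: Pit 7→Pit 8 = (-289, -53, -401.8), Pit 7→Pit 9 = (-514, -640, -1286.7).
Normal n = (Pit 7→Pit 8) × (Pit 7→Pit 9) = (-188956.9, -165331.1, 157718).
So ∂z/∂x = −n_x/n_z = 1.19807 and ∂z/∂y = −n_y/n_z = 1.04827.
Gradient magnitude |∇z| = √(a² + b²) = √(1.43537 + 1.09887) = 1.59193.
True dip = arctan(1.59193) = 57.86°, dipping toward SW (azimuth ≈ 229°).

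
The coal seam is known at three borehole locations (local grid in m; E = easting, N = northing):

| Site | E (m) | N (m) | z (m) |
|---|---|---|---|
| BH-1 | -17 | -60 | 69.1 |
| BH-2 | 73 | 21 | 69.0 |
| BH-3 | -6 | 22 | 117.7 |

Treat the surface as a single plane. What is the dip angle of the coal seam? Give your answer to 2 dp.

Two edge vectors: BH-1→BH-2 = (90, 81, -0.1), BH-1→BH-3 = (11, 82, 48.6).
Normal n = (BH-1→BH-2) × (BH-1→BH-3) = (3944.8, -4375.1, 6489).
So ∂z/∂E = −n_x/n_z = −0.60792 and ∂z/∂N = −n_y/n_z = 0.67423.
Gradient magnitude |∇z| = √(a² + b²) = √(0.36957 + 0.45459) = 0.90783.
True dip = arctan(0.90783) = 42.23°, dipping toward SE (azimuth ≈ 138°).

42.23°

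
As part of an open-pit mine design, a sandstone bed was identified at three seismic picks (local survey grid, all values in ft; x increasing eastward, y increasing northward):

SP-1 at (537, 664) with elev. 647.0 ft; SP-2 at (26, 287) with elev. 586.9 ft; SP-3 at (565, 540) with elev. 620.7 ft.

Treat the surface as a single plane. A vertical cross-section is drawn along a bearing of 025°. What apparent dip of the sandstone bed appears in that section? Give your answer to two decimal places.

Let the plane be z = a·x + b·y + c.
SP-2−SP-1: −511a − 377b = −60.1;  SP-3−SP-1: 28a − 124b = −26.3.
Solving gives a = −0.03332, b = 0.20457.
Unit vector along 025° is (sin 25°, cos 25°) = (0.4226, 0.9063).
Slope in that direction = a·(0.4226) + b·(0.9063) = 0.17133.
Apparent dip = arctan|0.17133| = 9.72° (true dip is 11.7°, so apparent ≤ true as expected).

9.72°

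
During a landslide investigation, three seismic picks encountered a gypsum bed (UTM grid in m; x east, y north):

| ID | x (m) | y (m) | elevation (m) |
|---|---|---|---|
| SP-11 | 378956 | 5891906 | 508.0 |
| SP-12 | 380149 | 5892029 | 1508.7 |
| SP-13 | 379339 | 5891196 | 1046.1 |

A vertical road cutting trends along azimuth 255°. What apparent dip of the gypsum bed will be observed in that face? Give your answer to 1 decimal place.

37.4°

Two edge vectors: SP-11→SP-12 = (1193, 123, 1000.7), SP-11→SP-13 = (383, -710, 538.1).
Normal n = (SP-11→SP-12) × (SP-11→SP-13) = (776683.3, -258685.2, -894139).
So ∂z/∂x = −n_x/n_z = 0.86864 and ∂z/∂y = −n_y/n_z = −0.28931.
Unit vector along 255° is (sin 255°, cos 255°) = (-0.9659, -0.2588).
Slope in that direction = a·(-0.9659) + b·(-0.2588) = −0.76416.
Apparent dip = arctan|0.76416| = 37.4° (true dip is 42.5°, so apparent ≤ true as expected).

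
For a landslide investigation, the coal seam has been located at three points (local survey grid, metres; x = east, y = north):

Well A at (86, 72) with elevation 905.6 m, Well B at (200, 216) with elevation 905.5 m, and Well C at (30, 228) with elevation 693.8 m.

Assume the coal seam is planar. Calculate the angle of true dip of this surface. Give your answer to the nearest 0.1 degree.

56.4°

Let the plane be z = a·x + b·y + c.
Well B−Well A: 114a + 144b = −0.1;  Well C−Well A: −56a + 156b = −211.8.
Solving gives a = 1.17934, b = −0.93434.
Gradient magnitude |∇z| = √(a² + b²) = √(1.39084 + 0.87299) = 1.50460.
True dip = arctan(1.50460) = 56.4°, dipping toward NW (azimuth ≈ 308°).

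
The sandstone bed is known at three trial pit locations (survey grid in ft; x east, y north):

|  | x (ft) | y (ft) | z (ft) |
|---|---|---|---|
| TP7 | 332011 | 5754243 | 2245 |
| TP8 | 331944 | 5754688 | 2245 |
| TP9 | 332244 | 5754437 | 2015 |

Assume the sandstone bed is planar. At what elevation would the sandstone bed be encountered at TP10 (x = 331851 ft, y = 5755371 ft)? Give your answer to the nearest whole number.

Two edge vectors: TP7→TP8 = (-67, 445, 0), TP7→TP9 = (233, 194, -230).
Normal n = (TP7→TP8) × (TP7→TP9) = (-102350, -15410, -116683).
So ∂z/∂x = −n_x/n_z = −0.87716291 and ∂z/∂y = −n_y/n_z = −0.13206722.
Intercept c from TP7: 2245 + 291227.74 + 759946.90 = 1053419.64.
At (331851, 5755371): z = −291087.4 − 760095.9 + 1053419.64 = 2236.4 ft.

2236 ft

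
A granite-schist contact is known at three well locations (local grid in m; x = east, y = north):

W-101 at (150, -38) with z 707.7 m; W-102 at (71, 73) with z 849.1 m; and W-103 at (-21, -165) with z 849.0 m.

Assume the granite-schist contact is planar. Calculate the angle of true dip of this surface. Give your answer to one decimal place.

Two edge vectors: W-101→W-102 = (-79, 111, 141.4), W-101→W-103 = (-171, -127, 141.3).
Normal n = (W-101→W-102) × (W-101→W-103) = (33642.1, -13016.7, 29014).
So ∂z/∂x = −n_x/n_z = −1.15951 and ∂z/∂y = −n_y/n_z = 0.44864.
Gradient magnitude |∇z| = √(a² + b²) = √(1.34447 + 0.20127) = 1.24328.
True dip = arctan(1.24328) = 51.2°, dipping toward ESE (azimuth ≈ 111°).

51.2°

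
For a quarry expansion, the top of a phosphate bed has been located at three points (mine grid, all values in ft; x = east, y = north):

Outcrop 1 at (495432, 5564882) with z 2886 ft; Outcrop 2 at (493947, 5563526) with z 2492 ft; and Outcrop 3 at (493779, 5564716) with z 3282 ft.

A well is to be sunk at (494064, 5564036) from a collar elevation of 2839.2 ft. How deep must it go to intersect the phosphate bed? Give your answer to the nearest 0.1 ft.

65.7 ft

Let the plane be z = a·x + b·y + c.
Outcrop 2−Outcrop 1: −1485a − 1356b = −394;  Outcrop 3−Outcrop 1: −1653a − 166b = 396.
Solving gives a = −0.301951219, b = 0.621237139.
Then c = 2886 − a·495432 − b·5564882 = −3304629.08.
At (494064, 5564036): z_contact = −149183.23 + 3456585.80 − 3304629.08 = 2773.50 ft.
Depth below ground = 2839.2 − 2773.50 = 65.7 ft.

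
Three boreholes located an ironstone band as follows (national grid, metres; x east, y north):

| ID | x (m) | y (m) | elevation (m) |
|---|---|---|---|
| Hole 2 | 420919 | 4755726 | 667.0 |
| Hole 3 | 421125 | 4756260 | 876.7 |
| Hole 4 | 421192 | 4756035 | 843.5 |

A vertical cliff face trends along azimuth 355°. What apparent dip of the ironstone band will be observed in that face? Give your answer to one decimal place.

Let the plane be z = a·x + b·y + c.
Hole 3−Hole 2: 206a + 534b = 209.7;  Hole 4−Hole 2: 273a + 309b = 176.5.
Solving gives a = 0.35863, b = 0.25435.
Unit vector along 355° is (sin 355°, cos 355°) = (-0.0872, 0.9962).
Slope in that direction = a·(-0.0872) + b·(0.9962) = 0.22212.
Apparent dip = arctan|0.22212| = 12.5° (true dip is 23.7°, so apparent ≤ true as expected).

12.5°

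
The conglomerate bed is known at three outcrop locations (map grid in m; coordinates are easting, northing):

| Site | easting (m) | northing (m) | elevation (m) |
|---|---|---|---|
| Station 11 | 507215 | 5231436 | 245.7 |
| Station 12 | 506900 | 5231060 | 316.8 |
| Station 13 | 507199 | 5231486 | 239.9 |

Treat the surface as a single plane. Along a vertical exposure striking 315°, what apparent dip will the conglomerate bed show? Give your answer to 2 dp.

2.96°

Two edge vectors: Station 11→Station 12 = (-315, -376, 71.1), Station 11→Station 13 = (-16, 50, -5.8).
Normal n = (Station 11→Station 12) × (Station 11→Station 13) = (-1374.2, -2964.6, -21766).
So ∂z/∂easting = −n_x/n_z = −0.06314 and ∂z/∂northing = −n_y/n_z = −0.13620.
Unit vector along 315° is (sin 315°, cos 315°) = (-0.7071, 0.7071).
Slope in that direction = a·(-0.7071) + b·(0.7071) = −0.05167.
Apparent dip = arctan|0.05167| = 2.96° (true dip is 8.5°, so apparent ≤ true as expected).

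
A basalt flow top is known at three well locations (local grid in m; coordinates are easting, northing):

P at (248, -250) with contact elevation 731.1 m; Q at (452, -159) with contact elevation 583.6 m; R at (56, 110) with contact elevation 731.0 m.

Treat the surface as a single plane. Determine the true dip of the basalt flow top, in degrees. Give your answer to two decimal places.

Let the plane be z = a·easting + b·northing + c.
Q−P: 204a + 91b = −147.5;  R−P: −192a + 360b = −0.1.
Solving gives a = −0.58398, b = −0.31173.
Gradient magnitude |∇z| = √(a² + b²) = √(0.34103 + 0.09718) = 0.66198.
True dip = arctan(0.66198) = 33.50°, dipping toward ENE (azimuth ≈ 062°).

33.50°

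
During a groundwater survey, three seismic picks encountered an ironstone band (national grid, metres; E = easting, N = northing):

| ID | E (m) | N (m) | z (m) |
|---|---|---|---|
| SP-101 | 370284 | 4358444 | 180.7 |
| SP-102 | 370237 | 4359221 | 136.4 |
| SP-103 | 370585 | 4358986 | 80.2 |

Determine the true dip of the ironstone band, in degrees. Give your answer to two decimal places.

12.40°

Two edge vectors: SP-101→SP-102 = (-47, 777, -44.3), SP-101→SP-103 = (301, 542, -100.5).
Normal n = (SP-101→SP-102) × (SP-101→SP-103) = (-54077.9, -18057.8, -259351).
So ∂z/∂E = −n_x/n_z = −0.20851 and ∂z/∂N = −n_y/n_z = −0.06963.
Gradient magnitude |∇z| = √(a² + b²) = √(0.04348 + 0.00485) = 0.21983.
True dip = arctan(0.21983) = 12.40°, dipping toward ENE (azimuth ≈ 072°).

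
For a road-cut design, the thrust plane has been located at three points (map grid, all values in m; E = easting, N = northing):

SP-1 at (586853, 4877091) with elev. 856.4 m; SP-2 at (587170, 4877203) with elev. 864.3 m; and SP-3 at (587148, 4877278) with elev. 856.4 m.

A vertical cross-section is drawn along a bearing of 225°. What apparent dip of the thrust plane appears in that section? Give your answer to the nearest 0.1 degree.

Two edge vectors: SP-1→SP-2 = (317, 112, 7.9), SP-1→SP-3 = (295, 187, 0).
Normal n = (SP-1→SP-2) × (SP-1→SP-3) = (-1477.3, 2330.5, 26239).
So ∂z/∂E = −n_x/n_z = 0.05630 and ∂z/∂N = −n_y/n_z = −0.08882.
Unit vector along 225° is (sin 225°, cos 225°) = (-0.7071, -0.7071).
Slope in that direction = a·(-0.7071) + b·(-0.7071) = 0.02299.
Apparent dip = arctan|0.02299| = 1.3° (true dip is 6.0°, so apparent ≤ true as expected).

1.3°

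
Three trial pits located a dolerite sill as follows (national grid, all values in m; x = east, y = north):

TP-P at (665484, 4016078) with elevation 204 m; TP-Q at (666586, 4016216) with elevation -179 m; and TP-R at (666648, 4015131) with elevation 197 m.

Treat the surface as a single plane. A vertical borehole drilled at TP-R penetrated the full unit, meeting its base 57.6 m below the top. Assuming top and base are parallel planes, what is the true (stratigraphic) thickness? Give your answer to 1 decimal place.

Two edge vectors: TP-P→TP-Q = (1102, 138, -383), TP-P→TP-R = (1164, -947, -7).
Normal n = (TP-P→TP-Q) × (TP-P→TP-R) = (-363667, -438098, -1204226).
So ∂z/∂x = −n_x/n_z = −0.30199 and ∂z/∂y = −n_y/n_z = −0.36380.
|∇z| = √(a²+b²) = 0.47281, so dip δ = arctan(0.47281) = 25.31°.
True thickness = vertical thickness × cos δ = 57.6 × cos 25.31° = 52.1 m.

52.1 m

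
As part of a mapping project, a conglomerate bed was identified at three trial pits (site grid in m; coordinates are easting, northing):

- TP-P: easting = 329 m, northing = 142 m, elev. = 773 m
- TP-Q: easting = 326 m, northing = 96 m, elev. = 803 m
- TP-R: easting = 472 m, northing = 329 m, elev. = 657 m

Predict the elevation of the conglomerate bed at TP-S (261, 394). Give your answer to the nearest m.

605 m

Let the plane be z = a·easting + b·northing + c.
TP-Q−TP-P: −3a − 46b = 30;  TP-R−TP-P: 143a + 187b = −116.
Solving gives a = 0.04554, b = −0.65514.
Then c = 773 − a·329 − b·142 = 851.05.
At (261, 394): z = 11.9 − 258.1 + 851.05 = 604.8 m.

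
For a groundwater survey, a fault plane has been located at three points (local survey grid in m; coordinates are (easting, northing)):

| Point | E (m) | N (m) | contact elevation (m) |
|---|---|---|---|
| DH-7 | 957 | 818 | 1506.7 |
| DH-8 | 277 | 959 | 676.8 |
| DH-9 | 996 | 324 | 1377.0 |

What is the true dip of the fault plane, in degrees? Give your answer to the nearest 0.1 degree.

53.4°

Two edge vectors: DH-7→DH-8 = (-680, 141, -829.9), DH-7→DH-9 = (39, -494, -129.7).
Normal n = (DH-7→DH-8) × (DH-7→DH-9) = (-428258.3, -120562.1, 330421).
So ∂z/∂E = −n_x/n_z = 1.29610 and ∂z/∂N = −n_y/n_z = 0.36487.
Gradient magnitude |∇z| = √(a² + b²) = √(1.67987 + 0.13313) = 1.34648.
True dip = arctan(1.34648) = 53.4°, dipping toward WSW (azimuth ≈ 254°).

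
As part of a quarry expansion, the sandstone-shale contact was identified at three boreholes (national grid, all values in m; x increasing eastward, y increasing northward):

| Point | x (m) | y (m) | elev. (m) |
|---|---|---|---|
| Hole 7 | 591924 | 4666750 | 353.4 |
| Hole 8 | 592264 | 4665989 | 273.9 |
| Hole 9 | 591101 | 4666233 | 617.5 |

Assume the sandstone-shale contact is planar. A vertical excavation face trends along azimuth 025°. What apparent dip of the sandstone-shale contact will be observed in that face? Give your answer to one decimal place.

Two edge vectors: Hole 7→Hole 8 = (340, -761, -79.5), Hole 7→Hole 9 = (-823, -517, 264.1).
Normal n = (Hole 7→Hole 8) × (Hole 7→Hole 9) = (-242081.6, -24365.5, -802083).
So ∂z/∂x = −n_x/n_z = −0.30182 and ∂z/∂y = −n_y/n_z = −0.03038.
Unit vector along 025° is (sin 25°, cos 25°) = (0.4226, 0.9063).
Slope in that direction = a·(0.4226) + b·(0.9063) = −0.15508.
Apparent dip = arctan|0.15508| = 8.8° (true dip is 16.9°, so apparent ≤ true as expected).

8.8°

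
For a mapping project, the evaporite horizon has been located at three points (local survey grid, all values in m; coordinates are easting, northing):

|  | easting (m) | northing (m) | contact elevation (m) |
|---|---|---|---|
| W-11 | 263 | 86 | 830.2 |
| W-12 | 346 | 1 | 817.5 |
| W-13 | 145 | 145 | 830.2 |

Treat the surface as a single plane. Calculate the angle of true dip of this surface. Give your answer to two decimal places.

18.08°

Two edge vectors: W-11→W-12 = (83, -85, -12.7), W-11→W-13 = (-118, 59, 0).
Normal n = (W-11→W-12) × (W-11→W-13) = (749.3, 1498.6, -5133).
So ∂z/∂easting = −n_x/n_z = 0.14598 and ∂z/∂northing = −n_y/n_z = 0.29195.
Gradient magnitude |∇z| = √(a² + b²) = √(0.02131 + 0.08524) = 0.32641.
True dip = arctan(0.32641) = 18.08°, dipping toward SSW (azimuth ≈ 207°).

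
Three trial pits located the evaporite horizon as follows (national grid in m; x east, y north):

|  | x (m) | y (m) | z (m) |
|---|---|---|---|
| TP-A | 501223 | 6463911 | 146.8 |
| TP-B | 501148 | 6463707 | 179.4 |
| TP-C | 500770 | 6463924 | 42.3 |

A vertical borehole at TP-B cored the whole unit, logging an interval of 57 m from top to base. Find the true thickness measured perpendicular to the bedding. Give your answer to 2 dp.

Two edge vectors: TP-A→TP-B = (-75, -204, 32.6), TP-A→TP-C = (-453, 13, -104.5).
Normal n = (TP-A→TP-B) × (TP-A→TP-C) = (20894.2, -22605.3, -93387).
So ∂z/∂x = −n_x/n_z = 0.22374 and ∂z/∂y = −n_y/n_z = −0.24206.
|∇z| = √(a²+b²) = 0.32962, so dip δ = arctan(0.32962) = 18.24°.
True thickness = vertical thickness × cos δ = 57 × cos 18.24° = 54.13 m.

54.13 m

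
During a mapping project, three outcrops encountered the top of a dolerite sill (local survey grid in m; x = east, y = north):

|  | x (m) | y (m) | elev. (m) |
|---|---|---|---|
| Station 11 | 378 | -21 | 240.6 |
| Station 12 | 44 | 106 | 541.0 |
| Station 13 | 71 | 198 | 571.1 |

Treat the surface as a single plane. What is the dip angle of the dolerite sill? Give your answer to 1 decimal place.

41.2°

Let the plane be z = a·x + b·y + c.
Station 12−Station 11: −334a + 127b = 300.4;  Station 13−Station 11: −307a + 219b = 330.5.
Solving gives a = −0.69720, b = 0.53179.
Gradient magnitude |∇z| = √(a² + b²) = √(0.48608 + 0.28280) = 0.87686.
True dip = arctan(0.87686) = 41.2°, dipping toward SE (azimuth ≈ 127°).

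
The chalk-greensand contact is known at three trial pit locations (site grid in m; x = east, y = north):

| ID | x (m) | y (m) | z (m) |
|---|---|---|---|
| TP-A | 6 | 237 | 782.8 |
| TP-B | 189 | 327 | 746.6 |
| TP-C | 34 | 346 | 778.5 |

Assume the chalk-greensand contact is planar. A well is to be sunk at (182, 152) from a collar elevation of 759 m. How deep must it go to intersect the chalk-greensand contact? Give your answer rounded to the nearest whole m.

Let the plane be z = a·x + b·y + c.
TP-B−TP-A: 183a + 90b = −36.2;  TP-C−TP-A: 28a + 109b = −4.3.
Solving gives a = −0.20421, b = 0.01301.
Then c = 782.8 − a·6 − b·237 = 780.94.
At (182, 152): z_contact = −37.2 + 2.0 + 780.94 = 745.8 m.
Depth below ground = 759 − 745.8 = 13 m.

13 m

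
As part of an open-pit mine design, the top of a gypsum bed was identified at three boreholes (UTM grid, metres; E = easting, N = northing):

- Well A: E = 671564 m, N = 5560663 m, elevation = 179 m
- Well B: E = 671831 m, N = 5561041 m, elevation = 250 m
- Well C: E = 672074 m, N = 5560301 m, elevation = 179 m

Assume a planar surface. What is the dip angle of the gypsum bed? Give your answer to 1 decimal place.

Two edge vectors: Well A→Well B = (267, 378, 71), Well A→Well C = (510, -362, 0).
Normal n = (Well A→Well B) × (Well A→Well C) = (25702, 36210, -289434).
So ∂z/∂E = −n_x/n_z = 0.08880 and ∂z/∂N = −n_y/n_z = 0.12511.
Gradient magnitude |∇z| = √(a² + b²) = √(0.00789 + 0.01565) = 0.15342.
True dip = arctan(0.15342) = 8.7°, dipping toward SW (azimuth ≈ 215°).

8.7°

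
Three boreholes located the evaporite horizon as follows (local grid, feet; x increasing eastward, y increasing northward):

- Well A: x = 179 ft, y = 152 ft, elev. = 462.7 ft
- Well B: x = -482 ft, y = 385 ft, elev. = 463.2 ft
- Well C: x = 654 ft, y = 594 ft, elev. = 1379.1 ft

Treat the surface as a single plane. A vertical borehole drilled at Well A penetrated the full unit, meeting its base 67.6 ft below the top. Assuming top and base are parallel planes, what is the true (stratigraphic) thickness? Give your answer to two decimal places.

Two edge vectors: Well A→Well B = (-661, 233, 0.5), Well A→Well C = (475, 442, 916.4).
Normal n = (Well A→Well B) × (Well A→Well C) = (213300.2, 605977.9, -402837).
So ∂z/∂x = −n_x/n_z = 0.52950 and ∂z/∂y = −n_y/n_z = 1.50428.
|∇z| = √(a²+b²) = 1.59474, so dip δ = arctan(1.59474) = 57.91°.
True thickness = vertical thickness × cos δ = 67.6 × cos 57.91° = 35.91 ft.

35.91 ft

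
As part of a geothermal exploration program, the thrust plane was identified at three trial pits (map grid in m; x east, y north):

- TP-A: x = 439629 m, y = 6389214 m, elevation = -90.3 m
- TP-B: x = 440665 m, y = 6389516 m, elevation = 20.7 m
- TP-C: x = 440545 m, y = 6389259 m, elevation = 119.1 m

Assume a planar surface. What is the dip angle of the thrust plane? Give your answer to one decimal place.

29.3°

Let the plane be z = a·x + b·y + c.
TP-B−TP-A: 1036a + 302b = 111;  TP-C−TP-A: 916a + 45b = 209.4.
Solving gives a = 0.25322, b = −0.50111.
Gradient magnitude |∇z| = √(a² + b²) = √(0.06412 + 0.25112) = 0.56146.
True dip = arctan(0.56146) = 29.3°, dipping toward NNW (azimuth ≈ 333°).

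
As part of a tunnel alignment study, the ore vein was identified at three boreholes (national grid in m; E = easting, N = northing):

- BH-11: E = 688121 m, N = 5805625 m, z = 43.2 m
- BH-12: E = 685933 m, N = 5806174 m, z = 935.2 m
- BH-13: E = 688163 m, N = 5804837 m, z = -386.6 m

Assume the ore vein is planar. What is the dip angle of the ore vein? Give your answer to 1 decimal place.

30.9°

Two edge vectors: BH-11→BH-12 = (-2188, 549, 892), BH-11→BH-13 = (42, -788, -429.8).
Normal n = (BH-11→BH-12) × (BH-11→BH-13) = (466935.8, -902938.4, 1701086).
So ∂z/∂E = −n_x/n_z = −0.27449 and ∂z/∂N = −n_y/n_z = 0.53080.
Gradient magnitude |∇z| = √(a² + b²) = √(0.07535 + 0.28175) = 0.59758.
True dip = arctan(0.59758) = 30.9°, dipping toward SSE (azimuth ≈ 153°).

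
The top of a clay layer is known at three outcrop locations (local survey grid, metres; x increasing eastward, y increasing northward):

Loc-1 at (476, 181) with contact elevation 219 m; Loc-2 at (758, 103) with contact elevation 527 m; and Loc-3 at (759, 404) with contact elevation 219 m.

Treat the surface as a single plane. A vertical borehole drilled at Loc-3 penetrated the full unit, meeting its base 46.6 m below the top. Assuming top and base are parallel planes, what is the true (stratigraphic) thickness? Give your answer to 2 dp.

Two edge vectors: Loc-1→Loc-2 = (282, -78, 308), Loc-1→Loc-3 = (283, 223, 0).
Normal n = (Loc-1→Loc-2) × (Loc-1→Loc-3) = (-68684, 87164, 84960).
So ∂z/∂x = −n_x/n_z = 0.80843 and ∂z/∂y = −n_y/n_z = −1.02594.
|∇z| = √(a²+b²) = 1.30618, so dip δ = arctan(1.30618) = 52.56°.
True thickness = vertical thickness × cos δ = 46.6 × cos 52.56° = 28.33 m.

28.33 m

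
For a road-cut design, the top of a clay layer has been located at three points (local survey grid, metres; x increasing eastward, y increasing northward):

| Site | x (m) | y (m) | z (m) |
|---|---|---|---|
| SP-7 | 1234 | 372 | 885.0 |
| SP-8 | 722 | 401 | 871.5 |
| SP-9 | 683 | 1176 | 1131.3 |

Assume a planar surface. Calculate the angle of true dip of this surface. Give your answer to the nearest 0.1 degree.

18.8°

Let the plane be z = a·x + b·y + c.
SP-8−SP-7: −512a + 29b = −13.5;  SP-9−SP-7: −551a + 804b = 246.3.
Solving gives a = 0.04548, b = 0.33751.
Gradient magnitude |∇z| = √(a² + b²) = √(0.00207 + 0.11392) = 0.34057.
True dip = arctan(0.34057) = 18.8°, dipping toward S (azimuth ≈ 188°).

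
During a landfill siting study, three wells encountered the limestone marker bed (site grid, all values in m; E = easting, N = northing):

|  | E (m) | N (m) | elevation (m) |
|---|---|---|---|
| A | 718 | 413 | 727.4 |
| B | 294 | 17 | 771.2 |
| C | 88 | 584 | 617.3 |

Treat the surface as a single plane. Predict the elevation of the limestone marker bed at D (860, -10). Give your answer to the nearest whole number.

841 m

Let the plane be z = a·E + b·N + c.
B−A: −424a − 396b = 43.8;  C−A: −630a + 171b = −110.1.
Solving gives a = 0.11215, b = −0.23068.
Then c = 727.4 − a·718 − b·413 = 742.15.
At (860, -10): z = 96.4 + 2.3 + 742.15 = 840.9 m.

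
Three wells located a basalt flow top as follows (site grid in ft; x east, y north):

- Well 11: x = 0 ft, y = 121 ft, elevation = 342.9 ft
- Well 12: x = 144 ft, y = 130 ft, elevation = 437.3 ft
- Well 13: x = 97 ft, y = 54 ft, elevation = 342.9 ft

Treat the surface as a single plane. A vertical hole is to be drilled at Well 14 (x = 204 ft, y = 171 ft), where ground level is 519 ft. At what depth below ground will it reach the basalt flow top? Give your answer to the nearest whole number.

10 ft

Let the plane be z = a·x + b·y + c.
Well 12−Well 11: 144a + 9b = 94.4;  Well 13−Well 11: 97a − 67b = 0.
Solving gives a = 0.60116, b = 0.87034.
Then c = 342.9 − a·0 − b·121 = 237.59.
At (204, 171): z_contact = 122.6 + 148.8 + 237.59 = 509.1 ft.
Depth below ground = 519 − 509.1 = 10 ft.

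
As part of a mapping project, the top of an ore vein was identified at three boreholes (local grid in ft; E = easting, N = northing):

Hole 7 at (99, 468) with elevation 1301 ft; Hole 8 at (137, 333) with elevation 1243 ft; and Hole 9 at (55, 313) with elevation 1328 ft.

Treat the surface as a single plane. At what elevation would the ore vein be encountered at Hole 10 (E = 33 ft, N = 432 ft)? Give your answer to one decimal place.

1366.8 ft

Let the plane be z = a·E + b·N + c.
Hole 8−Hole 7: 38a − 135b = −58;  Hole 9−Hole 7: −44a − 155b = 27.
Solving gives a = −1.06805, b = 0.12899.
Then c = 1301 − a·99 − b·468 = 1346.37.
At (33, 432): z = −35.2 + 55.7 + 1346.37 = 1366.8 ft.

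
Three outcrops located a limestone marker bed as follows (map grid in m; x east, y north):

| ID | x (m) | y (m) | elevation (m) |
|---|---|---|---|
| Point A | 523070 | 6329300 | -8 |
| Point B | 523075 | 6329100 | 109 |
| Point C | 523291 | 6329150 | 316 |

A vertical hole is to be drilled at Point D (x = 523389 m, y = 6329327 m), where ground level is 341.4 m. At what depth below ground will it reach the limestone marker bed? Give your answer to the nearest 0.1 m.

Two edge vectors: Point A→Point B = (5, -200, 117), Point A→Point C = (221, -150, 324).
Normal n = (Point A→Point B) × (Point A→Point C) = (-47250, 24237, 43450).
So ∂z/∂x = −n_x/n_z = 1.087456847 and ∂z/∂y = −n_y/n_z = −0.557813579.
Intercept c from Point A: -8 − 568816.05 + 3530569.48 = 2961745.43.
At (523389, 6329327): z_contact = 569162.95 − 3530584.55 + 2961745.43 = 323.84 m.
Depth below ground = 341.4 − 323.84 = 17.6 m.

17.6 m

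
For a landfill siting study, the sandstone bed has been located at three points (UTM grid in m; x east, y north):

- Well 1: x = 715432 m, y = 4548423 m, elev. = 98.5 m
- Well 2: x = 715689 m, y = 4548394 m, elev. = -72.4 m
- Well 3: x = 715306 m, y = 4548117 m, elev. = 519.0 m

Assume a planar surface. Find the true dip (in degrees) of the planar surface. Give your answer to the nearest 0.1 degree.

52.7°

Let the plane be z = a·x + b·y + c.
Well 2−Well 1: 257a − 29b = −170.9;  Well 3−Well 1: −126a − 306b = 420.5.
Solving gives a = −0.78363, b = −1.05151.
Gradient magnitude |∇z| = √(a² + b²) = √(0.61408 + 1.10567) = 1.31139.
True dip = arctan(1.31139) = 52.7°, dipping toward NE (azimuth ≈ 037°).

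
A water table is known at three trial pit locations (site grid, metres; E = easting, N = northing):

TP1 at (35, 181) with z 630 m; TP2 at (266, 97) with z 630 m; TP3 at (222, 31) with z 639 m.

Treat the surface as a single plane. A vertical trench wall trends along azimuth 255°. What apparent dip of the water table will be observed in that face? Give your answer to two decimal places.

3.83°

Let the plane be z = a·E + b·N + c.
TP2−TP1: 231a − 84b = 0;  TP3−TP1: 187a − 150b = 9.
Solving gives a = −0.03991, b = −0.10976.
Unit vector along 255° is (sin 255°, cos 255°) = (-0.9659, -0.2588).
Slope in that direction = a·(-0.9659) + b·(-0.2588) = 0.06696.
Apparent dip = arctan|0.06696| = 3.83° (true dip is 6.7°, so apparent ≤ true as expected).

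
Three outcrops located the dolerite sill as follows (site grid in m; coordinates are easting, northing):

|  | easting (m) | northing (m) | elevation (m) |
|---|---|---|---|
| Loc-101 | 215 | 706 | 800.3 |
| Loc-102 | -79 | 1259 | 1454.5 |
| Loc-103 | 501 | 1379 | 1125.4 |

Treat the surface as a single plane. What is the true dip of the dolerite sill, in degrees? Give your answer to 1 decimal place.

Let the plane be z = a·easting + b·northing + c.
Loc-102−Loc-101: −294a + 553b = 654.2;  Loc-103−Loc-101: 286a + 673b = 325.1.
Solving gives a = −0.73169, b = 0.79400.
Gradient magnitude |∇z| = √(a² + b²) = √(0.53537 + 0.63044) = 1.07973.
True dip = arctan(1.07973) = 47.2°, dipping toward SE (azimuth ≈ 137°).

47.2°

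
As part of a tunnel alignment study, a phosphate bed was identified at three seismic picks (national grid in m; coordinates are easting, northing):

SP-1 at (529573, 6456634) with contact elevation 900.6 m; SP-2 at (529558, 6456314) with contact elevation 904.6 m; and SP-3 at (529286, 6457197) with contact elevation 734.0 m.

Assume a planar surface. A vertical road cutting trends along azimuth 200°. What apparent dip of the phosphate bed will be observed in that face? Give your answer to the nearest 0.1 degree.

Let the plane be z = a·easting + b·northing + c.
SP-2−SP-1: −15a − 320b = 4;  SP-3−SP-1: −287a + 563b = −166.6.
Solving gives a = 0.50915, b = −0.03637.
Unit vector along 200° is (sin 200°, cos 200°) = (-0.3420, -0.9397).
Slope in that direction = a·(-0.3420) + b·(-0.9397) = −0.13997.
Apparent dip = arctan|0.13997| = 8.0° (true dip is 27.0°, so apparent ≤ true as expected).

8.0°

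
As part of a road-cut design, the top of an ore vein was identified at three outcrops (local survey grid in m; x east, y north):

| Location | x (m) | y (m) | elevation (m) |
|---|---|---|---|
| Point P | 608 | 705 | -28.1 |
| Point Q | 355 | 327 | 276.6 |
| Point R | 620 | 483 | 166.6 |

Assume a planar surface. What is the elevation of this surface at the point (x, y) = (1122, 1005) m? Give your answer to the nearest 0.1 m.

-239.2 m

Let the plane be z = a·x + b·y + c.
Point Q−Point P: −253a − 378b = 304.7;  Point R−Point P: 12a − 222b = 194.7.
Solving gives a = 0.098073, b = −0.871726.
Then c = -28.1 − a·608 − b·705 = 526.84.
At (1122, 1005): z = 110.0 − 876.1 + 526.84 = -239.2 m.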